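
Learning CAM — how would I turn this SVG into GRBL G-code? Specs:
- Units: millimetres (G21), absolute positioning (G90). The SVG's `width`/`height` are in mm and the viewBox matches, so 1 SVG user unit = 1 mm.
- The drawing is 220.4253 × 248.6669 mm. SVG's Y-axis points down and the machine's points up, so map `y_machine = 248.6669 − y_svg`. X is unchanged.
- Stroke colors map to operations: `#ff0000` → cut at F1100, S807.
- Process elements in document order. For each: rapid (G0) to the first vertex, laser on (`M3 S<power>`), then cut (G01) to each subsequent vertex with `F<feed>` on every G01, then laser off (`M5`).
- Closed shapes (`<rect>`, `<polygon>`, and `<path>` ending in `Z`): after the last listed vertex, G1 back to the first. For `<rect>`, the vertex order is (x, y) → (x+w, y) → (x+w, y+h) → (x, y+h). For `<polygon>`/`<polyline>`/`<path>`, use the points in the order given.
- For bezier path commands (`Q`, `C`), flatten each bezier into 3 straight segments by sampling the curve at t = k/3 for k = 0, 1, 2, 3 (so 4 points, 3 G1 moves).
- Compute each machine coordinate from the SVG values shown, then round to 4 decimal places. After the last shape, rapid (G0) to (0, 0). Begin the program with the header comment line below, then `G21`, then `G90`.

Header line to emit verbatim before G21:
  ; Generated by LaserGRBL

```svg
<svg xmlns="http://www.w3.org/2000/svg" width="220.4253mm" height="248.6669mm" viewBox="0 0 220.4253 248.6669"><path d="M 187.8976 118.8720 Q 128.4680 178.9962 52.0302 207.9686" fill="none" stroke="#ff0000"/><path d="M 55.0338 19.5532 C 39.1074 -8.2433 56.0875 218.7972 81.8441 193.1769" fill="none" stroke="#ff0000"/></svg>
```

; Generated by LaserGRBL
G21
G90
G0 X187.8976 Y129.7949
M3 S807
G01 X146.3881 Y93.1734 F1100
G01 X101.0989 Y63.4745 F1100
G01 X52.0302 Y40.6983 F1100
M5
G0 X55.0338 Y229.1137
M3 S807
G01 X49.1825 Y190.7607 F1100
G01 X59.9067 Y95.2938 F1100
G01 X81.8441 Y55.4900 F1100
M5
G0 X0.0000 Y0.0000

Since the viewBox matches the mm dimensions, user units are millimetres directly. The only transform is the Y-flip y_m = 248.6669 − y_svg.

Shape 1 is a quadratic bezier drawn with `<path>`. Its stroke #ff0000 means cut at S807, F1100. After flipping Y the toolpath is (187.8976,129.7949) → (146.3881,93.1734) → (101.0989,63.4745) → (52.0302,40.6983).

Shape 2 is a cubic bezier drawn with `<path>`. Its stroke #ff0000 means cut at S807, F1100. After flipping Y the toolpath is (55.0338,229.1137) → (49.1825,190.7607) → (59.9067,95.2938) → (81.8441,55.4900).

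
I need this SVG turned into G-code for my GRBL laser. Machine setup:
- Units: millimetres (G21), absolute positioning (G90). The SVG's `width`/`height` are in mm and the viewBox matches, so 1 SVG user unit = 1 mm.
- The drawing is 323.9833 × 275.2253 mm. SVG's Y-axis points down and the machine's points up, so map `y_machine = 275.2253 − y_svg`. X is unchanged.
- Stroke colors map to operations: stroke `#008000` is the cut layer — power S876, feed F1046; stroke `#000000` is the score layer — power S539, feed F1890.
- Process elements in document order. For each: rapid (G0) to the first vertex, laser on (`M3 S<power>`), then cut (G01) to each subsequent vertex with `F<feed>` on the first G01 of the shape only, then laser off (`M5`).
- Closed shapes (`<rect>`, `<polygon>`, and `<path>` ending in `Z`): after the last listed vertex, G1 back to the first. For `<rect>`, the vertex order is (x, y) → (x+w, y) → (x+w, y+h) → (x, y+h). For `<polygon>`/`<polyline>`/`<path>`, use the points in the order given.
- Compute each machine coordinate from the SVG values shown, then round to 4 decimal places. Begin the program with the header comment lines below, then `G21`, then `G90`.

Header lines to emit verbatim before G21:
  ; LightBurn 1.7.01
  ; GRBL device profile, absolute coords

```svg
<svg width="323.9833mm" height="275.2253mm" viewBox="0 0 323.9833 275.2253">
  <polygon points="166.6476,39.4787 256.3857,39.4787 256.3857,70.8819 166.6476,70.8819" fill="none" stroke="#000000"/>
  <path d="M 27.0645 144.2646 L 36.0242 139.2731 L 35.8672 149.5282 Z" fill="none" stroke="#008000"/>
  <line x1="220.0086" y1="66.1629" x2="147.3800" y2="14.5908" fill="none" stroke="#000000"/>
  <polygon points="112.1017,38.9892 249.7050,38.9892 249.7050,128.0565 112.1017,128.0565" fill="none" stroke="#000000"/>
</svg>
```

; LightBurn 1.7.01
; GRBL device profile, absolute coords
G21
G90
G0 X166.6476 Y235.7466
M3 S539
G01 X256.3857 Y235.7466 F1890
G01 X256.3857 Y204.3434
G01 X166.6476 Y204.3434
G01 X166.6476 Y235.7466
M5
G0 X27.0645 Y130.9607
M3 S876
G01 X36.0242 Y135.9522 F1046
G01 X35.8672 Y125.6971
G01 X27.0645 Y130.9607
M5
G0 X220.0086 Y209.0624
M3 S539
G01 X147.3800 Y260.6345 F1890
M5
G0 X112.1017 Y236.2361
M3 S539
G01 X249.7050 Y236.2361 F1890
G01 X249.7050 Y147.1688
G01 X112.1017 Y147.1688
G01 X112.1017 Y236.2361
M5

Since the viewBox matches the mm dimensions, user units are millimetres directly. The only transform is the Y-flip y_m = 275.2253 − y_svg.

Shape 1 is a rectangle drawn with `<polygon>`. Its stroke #000000 means score at S539, F1890. After flipping Y the toolpath is (166.6476,235.7466) → (256.3857,235.7466) → (256.3857,204.3434) → (166.6476,204.3434) → (166.6476,235.7466), returning to the start.

Shape 2 is a regular polygon drawn with `<path>`. Its stroke #008000 means cut at S876, F1046. After flipping Y the toolpath is (27.0645,130.9607) → (36.0242,135.9522) → (35.8672,125.6971) → (27.0645,130.9607), returning to the start.

Shape 3 is a line segment drawn with `<line>`. Its stroke #000000 means score at S539, F1890. After flipping Y the toolpath is (220.0086,209.0624) → (147.3800,260.6345).

Shape 4 is a rectangle drawn with `<polygon>`. Its stroke #000000 means score at S539, F1890. After flipping Y the toolpath is (112.1017,236.2361) → (249.7050,236.2361) → (249.7050,147.1688) → (112.1017,147.1688) → (112.1017,236.2361), returning to the start.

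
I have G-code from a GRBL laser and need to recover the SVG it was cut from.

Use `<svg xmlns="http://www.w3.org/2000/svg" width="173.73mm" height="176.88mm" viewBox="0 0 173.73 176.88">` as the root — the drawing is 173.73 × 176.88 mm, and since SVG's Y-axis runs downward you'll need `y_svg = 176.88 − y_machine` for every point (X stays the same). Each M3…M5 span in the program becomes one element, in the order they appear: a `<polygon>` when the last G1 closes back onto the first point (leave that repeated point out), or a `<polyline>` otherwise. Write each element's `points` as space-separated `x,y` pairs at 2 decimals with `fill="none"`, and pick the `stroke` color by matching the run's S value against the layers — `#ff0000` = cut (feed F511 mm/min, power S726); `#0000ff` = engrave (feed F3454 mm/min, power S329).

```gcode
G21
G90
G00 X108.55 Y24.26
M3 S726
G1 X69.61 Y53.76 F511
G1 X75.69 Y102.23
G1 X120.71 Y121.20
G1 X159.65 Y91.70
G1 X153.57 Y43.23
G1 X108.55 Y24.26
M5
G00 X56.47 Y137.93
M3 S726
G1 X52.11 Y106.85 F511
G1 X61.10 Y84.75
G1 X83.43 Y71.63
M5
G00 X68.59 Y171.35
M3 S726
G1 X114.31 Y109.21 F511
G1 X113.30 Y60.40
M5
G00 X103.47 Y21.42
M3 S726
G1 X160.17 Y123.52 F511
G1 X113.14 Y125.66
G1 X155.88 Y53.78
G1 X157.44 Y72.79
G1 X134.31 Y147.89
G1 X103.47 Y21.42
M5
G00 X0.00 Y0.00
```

<svg xmlns="http://www.w3.org/2000/svg" width="173.73mm" height="176.88mm" viewBox="0 0 173.73 176.88">
  <polygon points="108.55,152.62 69.61,123.12 75.69,74.65 120.71,55.68 159.65,85.18 153.57,133.65" fill="none" stroke="#ff0000"/>
  <polyline points="56.47,38.95 52.11,70.03 61.10,92.13 83.43,105.25" fill="none" stroke="#ff0000"/>
  <polyline points="68.59,5.53 114.31,67.67 113.30,116.48" fill="none" stroke="#ff0000"/>
  <polygon points="103.47,155.46 160.17,53.36 113.14,51.22 155.88,123.10 157.44,104.09 134.31,28.99" fill="none" stroke="#ff0000"/>
</svg>

y_svg = 176.88 − y_m. Every run uses S726, so all elements get stroke `#ff0000` (cut).

[1] closed run; points: 108.55,152.62 69.61,123.12 75.69,74.65 120.71,55.68 159.65,85.18 153.57,133.65

[2] open run; points: 56.47,38.95 52.11,70.03 61.10,92.13 83.43,105.25

[3] open run; points: 68.59,5.53 114.31,67.67 113.30,116.48

[4] closed run; points: 103.47,155.46 160.17,53.36 113.14,51.22 155.88,123.10 157.44,104.09 134.31,28.99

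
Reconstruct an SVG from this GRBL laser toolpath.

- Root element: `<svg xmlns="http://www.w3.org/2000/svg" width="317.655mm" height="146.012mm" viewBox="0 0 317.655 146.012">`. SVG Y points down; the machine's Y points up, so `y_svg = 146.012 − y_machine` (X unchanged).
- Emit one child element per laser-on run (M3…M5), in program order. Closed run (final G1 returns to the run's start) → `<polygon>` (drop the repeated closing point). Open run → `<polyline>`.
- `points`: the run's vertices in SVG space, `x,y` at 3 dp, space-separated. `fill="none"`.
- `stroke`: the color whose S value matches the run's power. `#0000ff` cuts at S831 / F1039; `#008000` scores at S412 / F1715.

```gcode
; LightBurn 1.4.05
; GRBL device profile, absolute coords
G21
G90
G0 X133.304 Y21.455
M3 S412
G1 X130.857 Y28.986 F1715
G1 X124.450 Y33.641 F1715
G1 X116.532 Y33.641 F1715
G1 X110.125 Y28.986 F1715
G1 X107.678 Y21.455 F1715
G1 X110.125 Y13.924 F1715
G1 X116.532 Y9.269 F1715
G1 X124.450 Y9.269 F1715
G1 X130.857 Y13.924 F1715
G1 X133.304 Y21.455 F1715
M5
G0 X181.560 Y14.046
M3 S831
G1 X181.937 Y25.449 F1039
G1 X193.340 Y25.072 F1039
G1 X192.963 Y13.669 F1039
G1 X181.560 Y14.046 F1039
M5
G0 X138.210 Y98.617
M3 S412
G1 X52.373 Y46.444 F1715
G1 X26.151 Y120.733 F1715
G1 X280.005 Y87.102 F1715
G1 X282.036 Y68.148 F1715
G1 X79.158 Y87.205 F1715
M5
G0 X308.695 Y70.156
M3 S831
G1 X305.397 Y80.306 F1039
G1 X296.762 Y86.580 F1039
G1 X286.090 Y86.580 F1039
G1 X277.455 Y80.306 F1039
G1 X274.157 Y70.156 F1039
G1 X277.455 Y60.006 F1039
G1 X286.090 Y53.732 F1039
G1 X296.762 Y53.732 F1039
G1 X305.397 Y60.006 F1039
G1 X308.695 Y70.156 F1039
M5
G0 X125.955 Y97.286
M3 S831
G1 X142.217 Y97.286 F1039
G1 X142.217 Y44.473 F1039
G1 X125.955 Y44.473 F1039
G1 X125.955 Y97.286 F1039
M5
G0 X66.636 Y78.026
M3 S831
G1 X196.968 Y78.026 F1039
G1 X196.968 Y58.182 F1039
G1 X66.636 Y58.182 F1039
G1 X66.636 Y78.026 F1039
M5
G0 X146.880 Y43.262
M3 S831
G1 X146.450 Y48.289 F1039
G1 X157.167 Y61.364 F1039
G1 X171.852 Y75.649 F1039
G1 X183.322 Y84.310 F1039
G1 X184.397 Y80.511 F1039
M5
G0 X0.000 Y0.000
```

<svg xmlns="http://www.w3.org/2000/svg" width="317.655mm" height="146.012mm" viewBox="0 0 317.655 146.012">
  <polygon points="133.304,124.557 130.857,117.026 124.450,112.371 116.532,112.371 110.125,117.026 107.678,124.557 110.125,132.088 116.532,136.743 124.450,136.743 130.857,132.088" fill="none" stroke="#008000"/>
  <polygon points="181.560,131.966 181.937,120.563 193.340,120.940 192.963,132.343" fill="none" stroke="#0000ff"/>
  <polyline points="138.210,47.395 52.373,99.568 26.151,25.279 280.005,58.910 282.036,77.864 79.158,58.807" fill="none" stroke="#008000"/>
  <polygon points="308.695,75.856 305.397,65.706 296.762,59.432 286.090,59.432 277.455,65.706 274.157,75.856 277.455,86.006 286.090,92.280 296.762,92.280 305.397,86.006" fill="none" stroke="#0000ff"/>
  <polygon points="125.955,48.726 142.217,48.726 142.217,101.539 125.955,101.539" fill="none" stroke="#0000ff"/>
  <polygon points="66.636,67.986 196.968,67.986 196.968,87.830 66.636,87.830" fill="none" stroke="#0000ff"/>
  <polyline points="146.880,102.750 146.450,97.723 157.167,84.648 171.852,70.363 183.322,61.702 184.397,65.501" fill="none" stroke="#0000ff"/>
</svg>

y_svg = 146.012 − y_m.

[1] S412→`#008000` (score); closed run; points: 133.304,124.557 130.857,117.026 124.450,112.371 116.532,112.371 110.125,117.026 107.678,124.557 110.125,132.088 116.532,136.743 124.450,136.743 130.857,132.088

[2] S831→`#0000ff` (cut); closed run; points: 181.560,131.966 181.937,120.563 193.340,120.940 192.963,132.343

[3] S412→`#008000` (score); open run; points: 138.210,47.395 52.373,99.568 26.151,25.279 280.005,58.910 282.036,77.864 79.158,58.807

[4] S831→`#0000ff` (cut); closed run; points: 308.695,75.856 305.397,65.706 296.762,59.432 286.090,59.432 277.455,65.706 274.157,75.856 277.455,86.006 286.090,92.280 296.762,92.280 305.397,86.006

[5] S831→`#0000ff` (cut); closed run; points: 125.955,48.726 142.217,48.726 142.217,101.539 125.955,101.539

[6] S831→`#0000ff` (cut); closed run; points: 66.636,67.986 196.968,67.986 196.968,87.830 66.636,87.830

[7] S831→`#0000ff` (cut); open run; points: 146.880,102.750 146.450,97.723 157.167,84.648 171.852,70.363 183.322,61.702 184.397,65.501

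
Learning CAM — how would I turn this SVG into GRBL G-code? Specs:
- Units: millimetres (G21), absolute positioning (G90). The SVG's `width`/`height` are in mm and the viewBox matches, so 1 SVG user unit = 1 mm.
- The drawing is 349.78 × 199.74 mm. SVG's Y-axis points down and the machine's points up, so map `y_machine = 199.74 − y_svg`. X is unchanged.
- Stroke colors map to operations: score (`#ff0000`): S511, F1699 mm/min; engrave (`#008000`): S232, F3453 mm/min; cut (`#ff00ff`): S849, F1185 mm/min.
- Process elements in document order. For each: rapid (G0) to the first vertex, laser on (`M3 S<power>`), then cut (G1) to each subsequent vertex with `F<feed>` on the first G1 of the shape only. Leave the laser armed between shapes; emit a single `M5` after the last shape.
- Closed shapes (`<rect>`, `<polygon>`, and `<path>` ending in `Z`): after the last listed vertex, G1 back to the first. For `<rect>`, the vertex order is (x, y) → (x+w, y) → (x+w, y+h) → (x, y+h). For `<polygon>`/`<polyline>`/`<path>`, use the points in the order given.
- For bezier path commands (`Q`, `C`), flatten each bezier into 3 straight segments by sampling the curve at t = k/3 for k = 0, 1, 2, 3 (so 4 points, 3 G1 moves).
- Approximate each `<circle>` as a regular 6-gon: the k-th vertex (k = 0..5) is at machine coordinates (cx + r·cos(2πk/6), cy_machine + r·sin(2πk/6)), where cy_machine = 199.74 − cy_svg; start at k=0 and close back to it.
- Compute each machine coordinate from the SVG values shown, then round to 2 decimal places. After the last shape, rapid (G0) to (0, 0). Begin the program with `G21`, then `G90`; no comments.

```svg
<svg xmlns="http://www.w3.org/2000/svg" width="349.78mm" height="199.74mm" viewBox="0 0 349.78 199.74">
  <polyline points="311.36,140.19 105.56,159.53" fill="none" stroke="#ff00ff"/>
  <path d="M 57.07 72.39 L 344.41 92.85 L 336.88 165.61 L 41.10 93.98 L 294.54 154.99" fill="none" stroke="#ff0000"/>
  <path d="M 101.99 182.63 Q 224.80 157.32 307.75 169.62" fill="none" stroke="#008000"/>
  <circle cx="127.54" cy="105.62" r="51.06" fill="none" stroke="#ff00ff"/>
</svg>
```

Since the viewBox matches the mm dimensions, user units are millimetres directly. The only transform is the Y-flip y_m = 199.74 − y_svg.

Shape 1 is a line segment drawn with `<polyline>`. Its stroke #ff00ff means cut at S849, F1185. After flipping Y the toolpath is (311.36,59.55) → (105.56,40.21).

Shape 2 is a open polyline drawn with `<path>`. Its stroke #ff0000 means score at S511, F1699. After flipping Y the toolpath is (57.07,127.35) → (344.41,106.89) → (336.88,34.13) → (41.10,105.76) → (294.54,44.75).

Shape 3 is a quadratic bezier drawn with `<path>`. Its stroke #008000 means engrave at S232, F3453. After flipping Y the toolpath is (101.99,17.11) → (179.43,29.80) → (248.02,34.14) → (307.75,30.12).

Shape 4 is a circle drawn with `<circle>`. Its stroke #ff00ff means cut at S849, F1185. After flipping Y the toolpath is (178.60,94.12) → (153.07,138.34) → (102.01,138.34) → (76.48,94.12) → (102.01,49.90) → (153.07,49.90) → (178.60,94.12), returning to the start.

G21
G90
G0 X311.36 Y59.55
M3 S849
G1 X105.56 Y40.21 F1185
G0 X57.07 Y127.35
M3 S511
G1 X344.41 Y106.89 F1699
G1 X336.88 Y34.13
G1 X41.10 Y105.76
G1 X294.54 Y44.75
G0 X101.99 Y17.11
M3 S232
G1 X179.43 Y29.80 F3453
G1 X248.02 Y34.14
G1 X307.75 Y30.12
G0 X178.60 Y94.12
M3 S849
G1 X153.07 Y138.34 F1185
G1 X102.01 Y138.34
G1 X76.48 Y94.12
G1 X102.01 Y49.90
G1 X153.07 Y49.90
G1 X178.60 Y94.12
M5
G0 X0.00 Y0.00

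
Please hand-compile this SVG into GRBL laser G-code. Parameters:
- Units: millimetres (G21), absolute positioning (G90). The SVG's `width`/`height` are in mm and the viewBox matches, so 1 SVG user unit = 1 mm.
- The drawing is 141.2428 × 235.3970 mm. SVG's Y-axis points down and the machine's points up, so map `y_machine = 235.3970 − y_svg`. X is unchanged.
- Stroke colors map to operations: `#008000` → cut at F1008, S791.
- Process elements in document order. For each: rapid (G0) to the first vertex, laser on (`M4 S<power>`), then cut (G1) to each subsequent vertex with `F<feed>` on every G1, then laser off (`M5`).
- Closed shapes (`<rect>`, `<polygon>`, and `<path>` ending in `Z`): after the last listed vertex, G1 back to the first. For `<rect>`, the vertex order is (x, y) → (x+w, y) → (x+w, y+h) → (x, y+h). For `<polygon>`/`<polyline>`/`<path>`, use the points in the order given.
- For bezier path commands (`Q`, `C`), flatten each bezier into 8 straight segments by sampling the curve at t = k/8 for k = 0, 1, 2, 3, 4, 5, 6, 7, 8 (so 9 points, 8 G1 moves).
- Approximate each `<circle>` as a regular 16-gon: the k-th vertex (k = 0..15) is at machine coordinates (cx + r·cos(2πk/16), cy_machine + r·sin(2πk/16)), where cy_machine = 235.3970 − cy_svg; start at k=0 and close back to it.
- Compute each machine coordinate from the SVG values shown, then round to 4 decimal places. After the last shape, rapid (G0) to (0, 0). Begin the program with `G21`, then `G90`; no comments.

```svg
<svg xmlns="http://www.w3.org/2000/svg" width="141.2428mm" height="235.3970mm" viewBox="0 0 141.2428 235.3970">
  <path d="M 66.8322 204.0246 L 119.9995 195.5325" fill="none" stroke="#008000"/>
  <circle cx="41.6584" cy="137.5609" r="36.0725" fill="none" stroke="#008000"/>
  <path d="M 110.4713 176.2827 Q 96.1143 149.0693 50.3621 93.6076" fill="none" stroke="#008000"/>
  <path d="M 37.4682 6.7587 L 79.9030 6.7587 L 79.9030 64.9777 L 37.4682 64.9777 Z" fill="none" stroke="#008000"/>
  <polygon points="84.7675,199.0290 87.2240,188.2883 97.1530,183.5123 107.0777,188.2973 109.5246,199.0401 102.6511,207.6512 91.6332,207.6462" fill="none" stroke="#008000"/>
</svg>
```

1 u = 1 mm; y_m = 235.3970 − y.

[1] `<path>` line segment, #008000→cut S791 F1008: (66.8322,31.3724) → (119.9995,39.8645)

[2] `<circle>` circle, #008000→cut S791 F1008: (77.7309,97.8361) → (74.9850,111.6404) → (67.1655,123.3432) → (55.4627,131.1627) → (41.6584,133.9086) → (27.8541,131.1627) → (16.1513,123.3432) → (8.3318,111.6404) → (5.5859,97.8361) → (8.3318,84.0318) → (16.1513,72.3290) → (27.8541,64.5095) → (41.6584,61.7636) → (55.4627,64.5095) → (67.1655,72.3290) → (74.9850,84.0318) → (77.7309,97.8361) (closed)

[3] `<path>` quadratic bezier, #008000→cut S791 F1008: (110.4713,59.1143) → (106.3915,66.3590) → (101.3306,74.4865) → (95.2886,83.4968) → (88.2655,93.3898) → (80.2613,104.1655) → (71.2760,115.8241) → (61.3096,128.3654) → (50.3621,141.7894)

[4] `<path>` rectangle, #008000→cut S791 F1008: (37.4682,228.6383) → (79.9030,228.6383) → (79.9030,170.4193) → (37.4682,170.4193) → (37.4682,228.6383) (closed)

[5] `<polygon>` regular polygon, #008000→cut S791 F1008: (84.7675,36.3680) → (87.2240,47.1087) → (97.1530,51.8847) → (107.0777,47.0997) → (109.5246,36.3569) → (102.6511,27.7458) → (91.6332,27.7508) → (84.7675,36.3680) (closed)

G21
G90
G0 X66.8322 Y31.3724
M4 S791
G1 X119.9995 Y39.8645 F1008
M5
G0 X77.7309 Y97.8361
M4 S791
G1 X74.9850 Y111.6404 F1008
G1 X67.1655 Y123.3432 F1008
G1 X55.4627 Y131.1627 F1008
G1 X41.6584 Y133.9086 F1008
G1 X27.8541 Y131.1627 F1008
G1 X16.1513 Y123.3432 F1008
G1 X8.3318 Y111.6404 F1008
G1 X5.5859 Y97.8361 F1008
G1 X8.3318 Y84.0318 F1008
G1 X16.1513 Y72.3290 F1008
G1 X27.8541 Y64.5095 F1008
G1 X41.6584 Y61.7636 F1008
G1 X55.4627 Y64.5095 F1008
G1 X67.1655 Y72.3290 F1008
G1 X74.9850 Y84.0318 F1008
G1 X77.7309 Y97.8361 F1008
M5
G0 X110.4713 Y59.1143
M4 S791
G1 X106.3915 Y66.3590 F1008
G1 X101.3306 Y74.4865 F1008
G1 X95.2886 Y83.4968 F1008
G1 X88.2655 Y93.3898 F1008
G1 X80.2613 Y104.1655 F1008
G1 X71.2760 Y115.8241 F1008
G1 X61.3096 Y128.3654 F1008
G1 X50.3621 Y141.7894 F1008
M5
G0 X37.4682 Y228.6383
M4 S791
G1 X79.9030 Y228.6383 F1008
G1 X79.9030 Y170.4193 F1008
G1 X37.4682 Y170.4193 F1008
G1 X37.4682 Y228.6383 F1008
M5
G0 X84.7675 Y36.3680
M4 S791
G1 X87.2240 Y47.1087 F1008
G1 X97.1530 Y51.8847 F1008
G1 X107.0777 Y47.0997 F1008
G1 X109.5246 Y36.3569 F1008
G1 X102.6511 Y27.7458 F1008
G1 X91.6332 Y27.7508 F1008
G1 X84.7675 Y36.3680 F1008
M5
G0 X0.0000 Y0.0000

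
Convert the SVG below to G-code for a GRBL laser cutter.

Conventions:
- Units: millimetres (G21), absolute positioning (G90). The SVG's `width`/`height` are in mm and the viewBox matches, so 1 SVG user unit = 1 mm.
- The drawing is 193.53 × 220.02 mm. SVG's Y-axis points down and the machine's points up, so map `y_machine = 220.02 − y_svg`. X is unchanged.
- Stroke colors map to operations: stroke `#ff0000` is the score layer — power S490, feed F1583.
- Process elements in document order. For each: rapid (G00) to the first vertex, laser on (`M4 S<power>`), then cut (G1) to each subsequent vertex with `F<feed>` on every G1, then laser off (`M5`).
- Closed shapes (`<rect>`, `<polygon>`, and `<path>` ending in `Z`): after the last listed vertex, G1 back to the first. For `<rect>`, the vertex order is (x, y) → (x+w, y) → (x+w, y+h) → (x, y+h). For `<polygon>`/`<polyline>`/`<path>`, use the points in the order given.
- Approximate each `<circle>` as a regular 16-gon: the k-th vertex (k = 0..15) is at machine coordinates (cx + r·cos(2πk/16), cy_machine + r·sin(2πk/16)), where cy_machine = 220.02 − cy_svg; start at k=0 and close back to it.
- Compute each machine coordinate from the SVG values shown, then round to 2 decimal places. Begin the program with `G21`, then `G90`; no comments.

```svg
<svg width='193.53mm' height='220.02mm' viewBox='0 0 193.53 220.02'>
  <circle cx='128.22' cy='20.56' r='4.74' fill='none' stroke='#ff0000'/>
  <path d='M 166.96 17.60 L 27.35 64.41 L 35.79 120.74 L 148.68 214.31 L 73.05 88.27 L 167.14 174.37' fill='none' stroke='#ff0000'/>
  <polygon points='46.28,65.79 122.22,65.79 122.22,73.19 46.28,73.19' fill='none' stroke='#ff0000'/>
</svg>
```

G21
G90
G00 X132.96 Y199.46
M4 S490
G1 X132.60 Y201.27 F1583
G1 X131.57 Y202.81 F1583
G1 X130.03 Y203.84 F1583
G1 X128.22 Y204.20 F1583
G1 X126.41 Y203.84 F1583
G1 X124.87 Y202.81 F1583
G1 X123.84 Y201.27 F1583
G1 X123.48 Y199.46 F1583
G1 X123.84 Y197.65 F1583
G1 X124.87 Y196.11 F1583
G1 X126.41 Y195.08 F1583
G1 X128.22 Y194.72 F1583
G1 X130.03 Y195.08 F1583
G1 X131.57 Y196.11 F1583
G1 X132.60 Y197.65 F1583
G1 X132.96 Y199.46 F1583
M5
G00 X166.96 Y202.42
M4 S490
G1 X27.35 Y155.61 F1583
G1 X35.79 Y99.28 F1583
G1 X148.68 Y5.71 F1583
G1 X73.05 Y131.75 F1583
G1 X167.14 Y45.65 F1583
M5
G00 X46.28 Y154.23
M4 S490
G1 X122.22 Y154.23 F1583
G1 X122.22 Y146.83 F1583
G1 X46.28 Y146.83 F1583
G1 X46.28 Y154.23 F1583
M5

Since the viewBox matches the mm dimensions, user units are millimetres directly. The only transform is the Y-flip y_m = 220.02 − y_svg.

Shape 1 is a circle drawn with `<circle>`. Its stroke #ff0000 means score at S490, F1583. After flipping Y the toolpath is (132.96,199.46) → (132.60,201.27) → (131.57,202.81) → (130.03,203.84) → (128.22,204.20) → (126.41,203.84) → (124.87,202.81) → (123.84,201.27) → (123.48,199.46) → (123.84,197.65) → (124.87,196.11) → (126.41,195.08) → (128.22,194.72) → (130.03,195.08) → (131.57,196.11) → (132.60,197.65) → (132.96,199.46), returning to the start.

Shape 2 is a open polyline drawn with `<path>`. Its stroke #ff0000 means score at S490, F1583. After flipping Y the toolpath is (166.96,202.42) → (27.35,155.61) → (35.79,99.28) → (148.68,5.71) → (73.05,131.75) → (167.14,45.65).

Shape 3 is a rectangle drawn with `<polygon>`. Its stroke #ff0000 means score at S490, F1583. After flipping Y the toolpath is (46.28,154.23) → (122.22,154.23) → (122.22,146.83) → (46.28,146.83) → (46.28,154.23), returning to the start.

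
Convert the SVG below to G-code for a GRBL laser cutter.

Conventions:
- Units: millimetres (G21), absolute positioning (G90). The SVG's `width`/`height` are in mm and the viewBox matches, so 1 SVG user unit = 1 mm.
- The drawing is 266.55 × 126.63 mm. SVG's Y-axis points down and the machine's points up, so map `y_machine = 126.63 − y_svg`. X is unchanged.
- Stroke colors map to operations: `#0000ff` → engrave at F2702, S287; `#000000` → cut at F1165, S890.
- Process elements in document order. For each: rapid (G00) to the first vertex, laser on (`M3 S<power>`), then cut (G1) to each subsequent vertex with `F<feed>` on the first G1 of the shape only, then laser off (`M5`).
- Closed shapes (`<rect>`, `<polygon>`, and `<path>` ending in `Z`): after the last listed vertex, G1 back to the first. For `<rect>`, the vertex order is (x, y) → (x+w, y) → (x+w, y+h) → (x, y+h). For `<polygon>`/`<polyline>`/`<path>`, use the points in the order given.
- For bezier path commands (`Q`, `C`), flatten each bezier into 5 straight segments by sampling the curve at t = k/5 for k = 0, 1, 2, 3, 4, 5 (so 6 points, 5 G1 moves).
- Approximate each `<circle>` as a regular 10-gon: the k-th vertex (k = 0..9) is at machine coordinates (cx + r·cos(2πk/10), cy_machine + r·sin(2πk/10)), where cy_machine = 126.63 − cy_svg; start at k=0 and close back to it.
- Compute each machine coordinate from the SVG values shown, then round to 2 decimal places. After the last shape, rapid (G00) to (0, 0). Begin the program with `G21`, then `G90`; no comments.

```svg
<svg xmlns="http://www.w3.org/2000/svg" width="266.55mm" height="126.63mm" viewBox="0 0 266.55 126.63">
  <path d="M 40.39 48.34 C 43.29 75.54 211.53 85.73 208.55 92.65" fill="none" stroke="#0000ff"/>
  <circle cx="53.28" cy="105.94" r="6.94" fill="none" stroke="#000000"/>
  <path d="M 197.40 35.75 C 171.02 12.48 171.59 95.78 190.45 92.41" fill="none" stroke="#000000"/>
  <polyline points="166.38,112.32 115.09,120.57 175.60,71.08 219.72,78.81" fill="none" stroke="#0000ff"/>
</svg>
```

Since the viewBox matches the mm dimensions, user units are millimetres directly. The only transform is the Y-flip y_m = 126.63 − y_svg.

Shape 1 is a cubic bezier drawn with `<path>`. Its stroke #0000ff means engrave at S287, F2702. After flipping Y the toolpath is (40.39,78.29) → (59.28,63.90) → (101.69,52.94) → (151.48,44.73) → (192.48,38.63) → (208.55,33.98).

Shape 2 is a circle drawn with `<circle>`. Its stroke #000000 means cut at S890, F1165. After flipping Y the toolpath is (60.22,20.69) → (58.89,24.77) → (55.42,27.29) → (51.14,27.29) → (47.67,24.77) → (46.34,20.69) → (47.67,16.61) → (51.14,14.09) → (55.42,14.09) → (58.89,16.61) → (60.22,20.69), returning to the start.

Shape 3 is a cubic bezier drawn with `<path>`. Its stroke #000000 means cut at S890, F1165. After flipping Y the toolpath is (197.40,90.88) → (184.74,93.60) → (178.13,80.02) → (177.15,59.41) → (181.40,41.05) → (190.45,34.22).

Shape 4 is a open polyline drawn with `<polyline>`. Its stroke #0000ff means engrave at S287, F2702. After flipping Y the toolpath is (166.38,14.31) → (115.09,6.06) → (175.60,55.55) → (219.72,47.82).

G21
G90
G00 X40.39 Y78.29
M3 S287
G1 X59.28 Y63.90 F2702
G1 X101.69 Y52.94
G1 X151.48 Y44.73
G1 X192.48 Y38.63
G1 X208.55 Y33.98
M5
G00 X60.22 Y20.69
M3 S890
G1 X58.89 Y24.77 F1165
G1 X55.42 Y27.29
G1 X51.14 Y27.29
G1 X47.67 Y24.77
G1 X46.34 Y20.69
G1 X47.67 Y16.61
G1 X51.14 Y14.09
G1 X55.42 Y14.09
G1 X58.89 Y16.61
G1 X60.22 Y20.69
M5
G00 X197.40 Y90.88
M3 S890
G1 X184.74 Y93.60 F1165
G1 X178.13 Y80.02
G1 X177.15 Y59.41
G1 X181.40 Y41.05
G1 X190.45 Y34.22
M5
G00 X166.38 Y14.31
M3 S287
G1 X115.09 Y6.06 F2702
G1 X175.60 Y55.55
G1 X219.72 Y47.82
M5
G00 X0.00 Y0.00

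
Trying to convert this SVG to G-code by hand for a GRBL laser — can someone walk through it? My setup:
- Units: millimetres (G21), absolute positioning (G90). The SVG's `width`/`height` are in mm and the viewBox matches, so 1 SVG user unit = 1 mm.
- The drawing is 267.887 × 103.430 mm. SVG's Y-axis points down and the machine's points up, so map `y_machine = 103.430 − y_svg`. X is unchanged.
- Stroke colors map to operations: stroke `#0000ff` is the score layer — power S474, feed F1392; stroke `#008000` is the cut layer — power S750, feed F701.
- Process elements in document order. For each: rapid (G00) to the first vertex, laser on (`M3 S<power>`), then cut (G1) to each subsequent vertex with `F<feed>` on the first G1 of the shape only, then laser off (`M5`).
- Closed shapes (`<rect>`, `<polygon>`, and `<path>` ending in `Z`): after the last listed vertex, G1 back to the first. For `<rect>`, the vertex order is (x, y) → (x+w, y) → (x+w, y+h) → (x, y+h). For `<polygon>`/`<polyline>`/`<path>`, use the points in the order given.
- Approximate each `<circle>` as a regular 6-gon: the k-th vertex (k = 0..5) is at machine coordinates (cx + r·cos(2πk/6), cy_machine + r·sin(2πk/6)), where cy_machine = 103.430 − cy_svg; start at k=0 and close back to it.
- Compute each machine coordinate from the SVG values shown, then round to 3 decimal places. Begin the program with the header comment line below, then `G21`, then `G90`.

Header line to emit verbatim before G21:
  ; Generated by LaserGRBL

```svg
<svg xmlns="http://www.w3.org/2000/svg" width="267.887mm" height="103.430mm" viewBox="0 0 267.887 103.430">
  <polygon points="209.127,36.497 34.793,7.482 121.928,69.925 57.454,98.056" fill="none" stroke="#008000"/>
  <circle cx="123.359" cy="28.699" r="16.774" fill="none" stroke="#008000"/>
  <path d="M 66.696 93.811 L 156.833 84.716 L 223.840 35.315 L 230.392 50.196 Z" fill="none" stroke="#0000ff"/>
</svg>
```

; Generated by LaserGRBL
G21
G90
G00 X209.127 Y66.933
M3 S750
G1 X34.793 Y95.948 F701
G1 X121.928 Y33.505
G1 X57.454 Y5.374
G1 X209.127 Y66.933
M5
G00 X140.133 Y74.731
M3 S750
G1 X131.746 Y89.258 F701
G1 X114.972 Y89.258
G1 X106.585 Y74.731
G1 X114.972 Y60.204
G1 X131.746 Y60.204
G1 X140.133 Y74.731
M5
G00 X66.696 Y9.619
M3 S474
G1 X156.833 Y18.714 F1392
G1 X223.840 Y68.115
G1 X230.392 Y53.234
G1 X66.696 Y9.619
M5

1 u = 1 mm; y_m = 103.430 − y.

[1] `<polygon>` closed polygon, #008000→cut S750 F701: (209.127,66.933) → (34.793,95.948) → (121.928,33.505) → (57.454,5.374) → (209.127,66.933) (closed)

[2] `<circle>` circle, #008000→cut S750 F701: (140.133,74.731) → (131.746,89.258) → (114.972,89.258) → (106.585,74.731) → (114.972,60.204) → (131.746,60.204) → (140.133,74.731) (closed)

[3] `<path>` closed polygon, #0000ff→score S474 F1392: (66.696,9.619) → (156.833,18.714) → (223.840,68.115) → (230.392,53.234) → (66.696,9.619) (closed)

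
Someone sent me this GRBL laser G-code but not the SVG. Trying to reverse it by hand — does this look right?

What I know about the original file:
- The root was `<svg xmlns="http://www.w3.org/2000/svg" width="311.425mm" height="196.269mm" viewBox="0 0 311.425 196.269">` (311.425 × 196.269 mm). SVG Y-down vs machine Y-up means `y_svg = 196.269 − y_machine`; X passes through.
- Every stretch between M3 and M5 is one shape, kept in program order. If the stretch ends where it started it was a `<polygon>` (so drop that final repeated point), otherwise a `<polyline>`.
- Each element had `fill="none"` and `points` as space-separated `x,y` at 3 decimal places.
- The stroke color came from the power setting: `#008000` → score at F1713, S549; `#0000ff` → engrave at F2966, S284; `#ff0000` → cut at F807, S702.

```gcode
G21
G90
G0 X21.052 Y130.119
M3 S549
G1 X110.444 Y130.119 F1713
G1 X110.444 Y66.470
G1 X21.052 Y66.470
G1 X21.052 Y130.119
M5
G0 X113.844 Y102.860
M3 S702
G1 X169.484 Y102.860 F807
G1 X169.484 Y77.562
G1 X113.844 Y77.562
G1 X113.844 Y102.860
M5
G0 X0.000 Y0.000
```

Each laser-on run becomes one SVG element. Flip Y back into SVG space with y_svg = 196.269 − y_machine.

Run 1: S549 ⇒ score layer `#008000`. The run returns to its start, so emit a `<polygon>` with points (Y-flipped): 21.052,66.150 110.444,66.150 110.444,129.799 21.052,129.799.

Run 2: the run's S702 means `#ff0000` (cut). The run returns to its start, so emit a `<polygon>` with points (Y-flipped): 113.844,93.409 169.484,93.409 169.484,118.707 113.844,118.707.

<svg xmlns="http://www.w3.org/2000/svg" width="311.425mm" height="196.269mm" viewBox="0 0 311.425 196.269">
  <polygon points="21.052,66.150 110.444,66.150 110.444,129.799 21.052,129.799" fill="none" stroke="#008000"/>
  <polygon points="113.844,93.409 169.484,93.409 169.484,118.707 113.844,118.707" fill="none" stroke="#ff0000"/>
</svg>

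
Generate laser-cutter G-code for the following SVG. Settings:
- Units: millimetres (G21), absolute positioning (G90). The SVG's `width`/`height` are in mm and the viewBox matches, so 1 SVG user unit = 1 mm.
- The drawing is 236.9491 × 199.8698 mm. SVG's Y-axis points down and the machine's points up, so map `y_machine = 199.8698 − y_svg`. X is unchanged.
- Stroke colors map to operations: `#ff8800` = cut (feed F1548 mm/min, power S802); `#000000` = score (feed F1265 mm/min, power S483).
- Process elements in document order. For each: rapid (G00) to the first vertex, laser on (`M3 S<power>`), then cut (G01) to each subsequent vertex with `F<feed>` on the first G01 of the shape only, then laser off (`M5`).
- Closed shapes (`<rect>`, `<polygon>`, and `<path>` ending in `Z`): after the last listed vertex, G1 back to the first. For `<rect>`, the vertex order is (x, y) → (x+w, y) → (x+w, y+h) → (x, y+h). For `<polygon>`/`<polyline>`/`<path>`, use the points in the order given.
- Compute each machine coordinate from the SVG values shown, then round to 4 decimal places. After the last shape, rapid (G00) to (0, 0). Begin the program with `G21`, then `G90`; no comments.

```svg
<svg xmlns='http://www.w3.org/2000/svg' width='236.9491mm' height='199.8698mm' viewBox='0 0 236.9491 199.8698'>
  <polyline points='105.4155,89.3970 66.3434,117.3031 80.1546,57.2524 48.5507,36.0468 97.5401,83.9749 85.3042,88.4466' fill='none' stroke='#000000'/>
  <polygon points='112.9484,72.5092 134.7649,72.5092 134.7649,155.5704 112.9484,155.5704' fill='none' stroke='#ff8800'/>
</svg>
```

1 u = 1 mm; y_m = 199.8698 − y.

[1] `<polyline>` open polyline, #000000→score S483 F1265: (105.4155,110.4728) → (66.3434,82.5667) → (80.1546,142.6174) → (48.5507,163.8230) → (97.5401,115.8949) → (85.3042,111.4232)

[2] `<polygon>` rectangle, #ff8800→cut S802 F1548: (112.9484,127.3606) → (134.7649,127.3606) → (134.7649,44.2994) → (112.9484,44.2994) → (112.9484,127.3606) (closed)

G21
G90
G00 X105.4155 Y110.4728
M3 S483
G01 X66.3434 Y82.5667 F1265
G01 X80.1546 Y142.6174
G01 X48.5507 Y163.8230
G01 X97.5401 Y115.8949
G01 X85.3042 Y111.4232
M5
G00 X112.9484 Y127.3606
M3 S802
G01 X134.7649 Y127.3606 F1548
G01 X134.7649 Y44.2994
G01 X112.9484 Y44.2994
G01 X112.9484 Y127.3606
M5
G00 X0.0000 Y0.0000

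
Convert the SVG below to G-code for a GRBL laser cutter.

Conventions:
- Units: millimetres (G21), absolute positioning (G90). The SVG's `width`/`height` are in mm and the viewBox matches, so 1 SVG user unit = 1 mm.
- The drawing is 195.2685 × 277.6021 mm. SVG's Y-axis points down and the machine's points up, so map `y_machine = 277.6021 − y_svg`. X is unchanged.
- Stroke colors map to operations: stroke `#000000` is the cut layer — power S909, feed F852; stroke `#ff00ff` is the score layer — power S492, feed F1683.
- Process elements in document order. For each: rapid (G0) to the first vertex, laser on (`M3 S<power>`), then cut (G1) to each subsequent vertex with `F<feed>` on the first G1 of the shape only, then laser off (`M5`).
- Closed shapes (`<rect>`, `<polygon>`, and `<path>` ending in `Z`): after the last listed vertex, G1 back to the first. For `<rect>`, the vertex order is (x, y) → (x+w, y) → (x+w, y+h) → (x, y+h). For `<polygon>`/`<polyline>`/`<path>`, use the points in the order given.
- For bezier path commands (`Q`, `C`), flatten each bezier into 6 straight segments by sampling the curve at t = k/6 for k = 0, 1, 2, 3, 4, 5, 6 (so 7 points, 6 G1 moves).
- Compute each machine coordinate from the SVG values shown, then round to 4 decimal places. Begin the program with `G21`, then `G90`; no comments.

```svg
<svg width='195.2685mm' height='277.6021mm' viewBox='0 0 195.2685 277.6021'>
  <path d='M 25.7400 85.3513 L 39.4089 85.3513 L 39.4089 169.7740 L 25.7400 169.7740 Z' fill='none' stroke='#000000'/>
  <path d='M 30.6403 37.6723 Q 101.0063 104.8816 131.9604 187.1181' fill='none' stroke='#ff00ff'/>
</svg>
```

G21
G90
G0 X25.7400 Y192.2508
M3 S909
G1 X39.4089 Y192.2508 F852
G1 X39.4089 Y107.8281
G1 X25.7400 Y107.8281
G1 X25.7400 Y192.2508
M5
G0 X30.6403 Y239.9298
M3 S492
G1 X53.0009 Y217.1093 F1683
G1 X73.1719 Y193.4539
G1 X91.1533 Y168.9637
G1 X106.9452 Y143.6386
G1 X120.5476 Y117.4787
G1 X131.9604 Y90.4840
M5

Since the viewBox matches the mm dimensions, user units are millimetres directly. The only transform is the Y-flip y_m = 277.6021 − y_svg.

Shape 1 is a rectangle drawn with `<path>`. Its stroke #000000 means cut at S909, F852. After flipping Y the toolpath is (25.7400,192.2508) → (39.4089,192.2508) → (39.4089,107.8281) → (25.7400,107.8281) → (25.7400,192.2508), returning to the start.

Shape 2 is a quadratic bezier drawn with `<path>`. Its stroke #ff00ff means score at S492, F1683. After flipping Y the toolpath is (30.6403,239.9298) → (53.0009,217.1093) → (73.1719,193.4539) → (91.1533,168.9637) → (106.9452,143.6386) → (120.5476,117.4787) → (131.9604,90.4840).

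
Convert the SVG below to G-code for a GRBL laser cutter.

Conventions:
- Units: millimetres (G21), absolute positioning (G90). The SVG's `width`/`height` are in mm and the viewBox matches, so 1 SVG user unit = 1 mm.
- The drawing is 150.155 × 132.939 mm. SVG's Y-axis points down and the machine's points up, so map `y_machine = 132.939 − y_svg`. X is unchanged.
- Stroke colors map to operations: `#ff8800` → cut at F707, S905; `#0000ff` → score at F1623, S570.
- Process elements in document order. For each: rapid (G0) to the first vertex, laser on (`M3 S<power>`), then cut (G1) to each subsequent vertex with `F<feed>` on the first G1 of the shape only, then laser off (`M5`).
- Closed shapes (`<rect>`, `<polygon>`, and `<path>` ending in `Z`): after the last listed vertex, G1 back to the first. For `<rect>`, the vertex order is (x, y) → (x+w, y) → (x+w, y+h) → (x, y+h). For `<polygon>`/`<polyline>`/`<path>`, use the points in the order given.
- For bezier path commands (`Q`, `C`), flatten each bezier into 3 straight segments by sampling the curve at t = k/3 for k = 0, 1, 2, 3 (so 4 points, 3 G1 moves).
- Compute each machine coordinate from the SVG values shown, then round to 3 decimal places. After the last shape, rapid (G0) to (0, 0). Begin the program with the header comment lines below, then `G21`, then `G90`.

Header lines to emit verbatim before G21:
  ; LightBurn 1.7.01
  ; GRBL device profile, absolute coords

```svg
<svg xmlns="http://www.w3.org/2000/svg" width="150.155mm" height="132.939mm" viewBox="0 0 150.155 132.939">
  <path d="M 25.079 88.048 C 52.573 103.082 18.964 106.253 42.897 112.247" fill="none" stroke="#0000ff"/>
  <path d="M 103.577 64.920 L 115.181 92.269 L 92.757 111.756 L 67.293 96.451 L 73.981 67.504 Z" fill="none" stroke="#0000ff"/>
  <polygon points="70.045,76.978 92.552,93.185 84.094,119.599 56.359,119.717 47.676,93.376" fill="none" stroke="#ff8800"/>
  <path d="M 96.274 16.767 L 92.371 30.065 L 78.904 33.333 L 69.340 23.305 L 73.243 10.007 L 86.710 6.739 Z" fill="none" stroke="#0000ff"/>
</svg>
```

; LightBurn 1.7.01
; GRBL device profile, absolute coords
G21
G90
G0 X25.079 Y44.891
M3 S570
G1 X36.600 Y33.267 F1623
G1 X33.750 Y26.289
G1 X42.897 Y20.692
M5
G0 X103.577 Y68.019
M3 S570
G1 X115.181 Y40.670 F1623
G1 X92.757 Y21.183
G1 X67.293 Y36.488
G1 X73.981 Y65.435
G1 X103.577 Y68.019
M5
G0 X70.045 Y55.961
M3 S905
G1 X92.552 Y39.754 F707
G1 X84.094 Y13.340
G1 X56.359 Y13.222
G1 X47.676 Y39.563
G1 X70.045 Y55.961
M5
G0 X96.274 Y116.172
M3 S570
G1 X92.371 Y102.874 F1623
G1 X78.904 Y99.606
G1 X69.340 Y109.634
G1 X73.243 Y122.932
G1 X86.710 Y126.200
G1 X96.274 Y116.172
M5
G0 X0.000 Y0.000

Since the viewBox matches the mm dimensions, user units are millimetres directly. The only transform is the Y-flip y_m = 132.939 − y_svg.

Shape 1 is a cubic bezier drawn with `<path>`. Its stroke #0000ff means score at S570, F1623. After flipping Y the toolpath is (25.079,44.891) → (36.600,33.267) → (33.750,26.289) → (42.897,20.692).

Shape 2 is a regular polygon drawn with `<path>`. Its stroke #0000ff means score at S570, F1623. After flipping Y the toolpath is (103.577,68.019) → (115.181,40.670) → (92.757,21.183) → (67.293,36.488) → (73.981,65.435) → (103.577,68.019), returning to the start.

Shape 3 is a regular polygon drawn with `<polygon>`. Its stroke #ff8800 means cut at S905, F707. After flipping Y the toolpath is (70.045,55.961) → (92.552,39.754) → (84.094,13.340) → (56.359,13.222) → (47.676,39.563) → (70.045,55.961), returning to the start.

Shape 4 is a regular polygon drawn with `<path>`. Its stroke #0000ff means score at S570, F1623. After flipping Y the toolpath is (96.274,116.172) → (92.371,102.874) → (78.904,99.606) → (69.340,109.634) → (73.243,122.932) → (86.710,126.200) → (96.274,116.172), returning to the start.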